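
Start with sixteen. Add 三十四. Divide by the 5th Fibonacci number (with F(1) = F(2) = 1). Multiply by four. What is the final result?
Convert sixteen (English words) → 16 (decimal)
Start: 16
Convert 三十四 (Chinese numeral) → 3×10 + 4 = 34 (decimal)
16 + 34 = 50
Convert the 5th Fibonacci number (with F(1) = F(2) = 1) (Fibonacci index) → 1, 1, 2, 3, 5 → 5 (decimal)
50 ÷ 5 = 10
Convert four (English words) → 4 (decimal)
10 × 4 = 40
40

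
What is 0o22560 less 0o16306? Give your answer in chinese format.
Convert 0o22560 (octal) → 2×4096 + 2×512 + 5×64 + 6×8 = 9584 (decimal)
Convert 0o16306 (octal) → 1×4096 + 6×512 + 3×64 + 6 = 7366 (decimal)
Compute 9584 - 7366 = 2218
Convert 2218 (decimal) → 2218 = 2×1000 + 2×100 + 1×10 + 8 → 二千二百一十八 (Chinese numeral)
二千二百一十八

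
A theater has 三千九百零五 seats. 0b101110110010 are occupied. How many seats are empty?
Convert 三千九百零五 (Chinese numeral) → 3×1000 + 9×100 + 5 = 3905 (decimal)
Convert 0b101110110010 (binary) → 2048 + 512 + 256 + 128 + 32 + 16 + 2 = 2994 (decimal)
Compute 3905 - 2994 = 911
911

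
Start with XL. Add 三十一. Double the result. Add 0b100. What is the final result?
Convert XL (Roman numeral) → 40 (decimal)
Start: 40
Convert 三十一 (Chinese numeral) → 3×10 + 1 = 31 (decimal)
40 + 31 = 71
71 × 2 = 142
Convert 0b100 (binary) → 4 (decimal)
142 + 4 = 146
146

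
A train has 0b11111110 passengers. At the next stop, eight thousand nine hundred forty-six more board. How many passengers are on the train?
Convert 0b11111110 (binary) → 128 + 64 + 32 + 16 + 8 + 4 + 2 = 254 (decimal)
Convert eight thousand nine hundred forty-six (English words) → 8×1000 + 9×100 + 46 = 8946 (decimal)
Compute 254 + 8946 = 9200
9200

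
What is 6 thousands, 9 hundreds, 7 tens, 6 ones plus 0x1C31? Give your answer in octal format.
Convert 6 thousands, 9 hundreds, 7 tens, 6 ones (place-value notation) → 6×1000 + 9×100 + 7×10 + 6 = 6976 (decimal)
Convert 0x1C31 (hexadecimal) → 1×4096 + 12×256 + 3×16 + 1 = 7217 (decimal)
Compute 6976 + 7217 = 14193
Convert 14193 (decimal) → 14193 = 3×4096 + 3×512 + 5×64 + 6×8 + 1 → 0o33561 (octal)
0o33561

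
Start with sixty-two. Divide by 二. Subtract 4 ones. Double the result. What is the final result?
Convert sixty-two (English words) → 62 (decimal)
Start: 62
Convert 二 (Chinese numeral) → 2 (decimal)
62 ÷ 2 = 31
Convert 4 ones (place-value notation) → 4 (decimal)
31 - 4 = 27
27 × 2 = 54
54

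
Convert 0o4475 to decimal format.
Convert 0o4475 (octal) → 4×512 + 4×64 + 7×8 + 5 = 2365 (decimal)
2365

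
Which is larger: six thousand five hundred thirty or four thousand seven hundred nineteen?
Convert six thousand five hundred thirty (English words) → 6×1000 + 5×100 + 30 = 6530 (decimal)
Convert four thousand seven hundred nineteen (English words) → 4×1000 + 7×100 + 19 = 4719 (decimal)
Compare 6530 vs 4719: larger = 6530
6530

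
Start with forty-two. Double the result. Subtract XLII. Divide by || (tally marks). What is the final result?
Convert forty-two (English words) → 42 (decimal)
Start: 42
42 × 2 = 84
Convert XLII (Roman numeral) → 40 + 1 + 1 = 42 (decimal)
84 - 42 = 42
Convert || (tally marks) → 2 (decimal)
42 ÷ 2 = 21
21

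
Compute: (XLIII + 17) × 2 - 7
Convert XLIII (Roman numeral) → 40 + 1 + 1 + 1 = 43 (decimal)
Expression in decimal: (43 + 17) × 2 - 7
Parentheses first: 43 + 17 = 60
Multiply: 60 × 2 = 120
Subtract: 120 - 7 = 113
113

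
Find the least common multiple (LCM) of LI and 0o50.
Convert LI (Roman numeral) → 50 + 1 = 51 (decimal)
Convert 0o50 (octal) → 5×8 = 40 (decimal)
Compute lcm(51, 40) = 2040
2040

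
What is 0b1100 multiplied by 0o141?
Convert 0b1100 (binary) → 8 + 4 = 12 (decimal)
Convert 0o141 (octal) → 1×64 + 4×8 + 1 = 97 (decimal)
Compute 12 × 97 = 1164
1164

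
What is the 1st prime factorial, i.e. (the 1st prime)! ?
Convert the 1st prime (prime index) → 2 (decimal)
Compute 2! = 2
2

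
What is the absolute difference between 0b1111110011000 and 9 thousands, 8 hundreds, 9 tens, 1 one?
Convert 0b1111110011000 (binary) → 4096 + 2048 + 1024 + 512 + 256 + 128 + 16 + 8 = 8088 (decimal)
Convert 9 thousands, 8 hundreds, 9 tens, 1 one (place-value notation) → 9×1000 + 8×100 + 9×10 + 1 = 9891 (decimal)
Compute |8088 - 9891| = 1803
1803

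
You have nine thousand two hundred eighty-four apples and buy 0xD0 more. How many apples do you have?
Convert nine thousand two hundred eighty-four (English words) → 9×1000 + 2×100 + 84 = 9284 (decimal)
Convert 0xD0 (hexadecimal) → 13×16 = 208 (decimal)
Compute 9284 + 208 = 9492
9492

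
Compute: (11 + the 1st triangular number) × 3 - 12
Convert the 1st triangular number (triangular index) → 1×2/2 = 1 (decimal)
Expression in decimal: (11 + 1) × 3 - 12
Parentheses first: 11 + 1 = 12
Multiply: 12 × 3 = 36
Subtract: 36 - 12 = 24
24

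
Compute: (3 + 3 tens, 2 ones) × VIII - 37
Convert 3 tens, 2 ones (place-value notation) → 3×10 + 2 = 32 (decimal)
Convert VIII (Roman numeral) → 5 + 1 + 1 + 1 = 8 (decimal)
Expression in decimal: (3 + 32) × 8 - 37
Parentheses first: 3 + 32 = 35
Multiply: 35 × 8 = 280
Subtract: 280 - 37 = 243
243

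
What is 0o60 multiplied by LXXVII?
Convert 0o60 (octal) → 6×8 = 48 (decimal)
Convert LXXVII (Roman numeral) → 50 + 10 + 10 + 5 + 1 + 1 = 77 (decimal)
Compute 48 × 77 = 3696
3696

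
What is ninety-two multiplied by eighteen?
Convert ninety-two (English words) → 92 (decimal)
Convert eighteen (English words) → 18 (decimal)
Compute 92 × 18 = 1656
1656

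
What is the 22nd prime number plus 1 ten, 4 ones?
The 22nd prime number = 79
Convert 1 ten, 4 ones (place-value notation) → 1×10 + 4 = 14 (decimal)
Compute 79 + 14 = 93
93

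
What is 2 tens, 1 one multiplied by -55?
Convert 2 tens, 1 one (place-value notation) → 2×10 + 1 = 21 (decimal)
Compute 21 × -55 = -1155
-1155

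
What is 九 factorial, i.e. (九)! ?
Convert 九 (Chinese numeral) → 9 (decimal)
Compute 9! = 362880
362880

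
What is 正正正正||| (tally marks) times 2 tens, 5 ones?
Convert 正正正正||| (tally marks) → 5 + 5 + 5 + 5 + 3 = 23 (decimal)
Convert 2 tens, 5 ones (place-value notation) → 2×10 + 5 = 25 (decimal)
Compute 23 × 25 = 575
575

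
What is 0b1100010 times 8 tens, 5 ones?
Convert 0b1100010 (binary) → 64 + 32 + 2 = 98 (decimal)
Convert 8 tens, 5 ones (place-value notation) → 8×10 + 5 = 85 (decimal)
Compute 98 × 85 = 8330
8330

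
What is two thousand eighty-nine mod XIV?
Convert two thousand eighty-nine (English words) → 2×1000 + 89 = 2089 (decimal)
Convert XIV (Roman numeral) → 10 + 4 = 14 (decimal)
Compute 2089 mod 14 = 3
3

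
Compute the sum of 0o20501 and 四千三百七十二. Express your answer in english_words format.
Convert 0o20501 (octal) → 2×4096 + 5×64 + 1 = 8513 (decimal)
Convert 四千三百七十二 (Chinese numeral) → 4×1000 + 3×100 + 7×10 + 2 = 4372 (decimal)
Compute 8513 + 4372 = 12885
Convert 12885 (decimal) → 12885 = 12×1000 + 8×100 + 85 → twelve thousand eight hundred eighty-five (English words)
twelve thousand eight hundred eighty-five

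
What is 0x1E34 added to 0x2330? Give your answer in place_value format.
Convert 0x1E34 (hexadecimal) → 1×4096 + 14×256 + 3×16 + 4 = 7732 (decimal)
Convert 0x2330 (hexadecimal) → 2×4096 + 3×256 + 3×16 = 9008 (decimal)
Compute 7732 + 9008 = 16740
Convert 16740 (decimal) → 16740 = 16×1000 + 7×100 + 4×10 → 16 thousands, 7 hundreds, 4 tens (place-value notation)
16 thousands, 7 hundreds, 4 tens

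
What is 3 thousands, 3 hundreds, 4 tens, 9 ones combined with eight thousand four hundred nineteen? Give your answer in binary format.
Convert 3 thousands, 3 hundreds, 4 tens, 9 ones (place-value notation) → 3×1000 + 3×100 + 4×10 + 9 = 3349 (decimal)
Convert eight thousand four hundred nineteen (English words) → 8×1000 + 4×100 + 19 = 8419 (decimal)
Compute 3349 + 8419 = 11768
Convert 11768 (decimal) → 11768 = 8192 + 2048 + 1024 + 256 + 128 + 64 + 32 + 16 + 8 → 0b10110111111000 (binary)
0b10110111111000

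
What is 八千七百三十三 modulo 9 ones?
Convert 八千七百三十三 (Chinese numeral) → 8×1000 + 7×100 + 3×10 + 3 = 8733 (decimal)
Convert 9 ones (place-value notation) → 9 (decimal)
Compute 8733 mod 9 = 3
3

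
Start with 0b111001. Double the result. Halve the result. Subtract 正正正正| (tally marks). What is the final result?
Convert 0b111001 (binary) → 32 + 16 + 8 + 1 = 57 (decimal)
Start: 57
57 × 2 = 114
114 ÷ 2 = 57
Convert 正正正正| (tally marks) → 5 + 5 + 5 + 5 + 1 = 21 (decimal)
57 - 21 = 36
36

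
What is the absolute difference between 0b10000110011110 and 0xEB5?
Convert 0b10000110011110 (binary) → 8192 + 256 + 128 + 16 + 8 + 4 + 2 = 8606 (decimal)
Convert 0xEB5 (hexadecimal) → 14×256 + 11×16 + 5 = 3765 (decimal)
Compute |8606 - 3765| = 4841
4841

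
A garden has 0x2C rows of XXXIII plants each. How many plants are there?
Convert XXXIII (Roman numeral) → 10 + 10 + 10 + 1 + 1 + 1 = 33 (decimal)
Convert 0x2C (hexadecimal) → 2×16 + 12 = 44 (decimal)
Compute 33 × 44 = 1452
1452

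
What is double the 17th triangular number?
The 17th triangular number = 17×18/2 = 153
Compute 153 × 2 = 306
306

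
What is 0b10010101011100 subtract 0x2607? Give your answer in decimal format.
Convert 0b10010101011100 (binary) → 8192 + 1024 + 256 + 64 + 16 + 8 + 4 = 9564 (decimal)
Convert 0x2607 (hexadecimal) → 2×4096 + 6×256 + 7 = 9735 (decimal)
Compute 9564 - 9735 = -171
-171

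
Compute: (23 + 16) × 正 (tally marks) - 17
Convert 正 (tally marks) → 5 (decimal)
Expression in decimal: (23 + 16) × 5 - 17
Parentheses first: 23 + 16 = 39
Multiply: 39 × 5 = 195
Subtract: 195 - 17 = 178
178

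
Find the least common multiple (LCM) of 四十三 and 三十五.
Convert 四十三 (Chinese numeral) → 4×10 + 3 = 43 (decimal)
Convert 三十五 (Chinese numeral) → 3×10 + 5 = 35 (decimal)
Compute lcm(43, 35) = 1505
1505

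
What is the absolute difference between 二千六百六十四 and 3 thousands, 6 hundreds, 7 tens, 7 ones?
Convert 二千六百六十四 (Chinese numeral) → 2×1000 + 6×100 + 6×10 + 4 = 2664 (decimal)
Convert 3 thousands, 6 hundreds, 7 tens, 7 ones (place-value notation) → 3×1000 + 6×100 + 7×10 + 7 = 3677 (decimal)
Compute |2664 - 3677| = 1013
1013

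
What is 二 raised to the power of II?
Convert 二 (Chinese numeral) → 2 (decimal)
Convert II (Roman numeral) → 1 + 1 = 2 (decimal)
Compute 2 ^ 2 = 4
4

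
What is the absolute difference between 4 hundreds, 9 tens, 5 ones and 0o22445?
Convert 4 hundreds, 9 tens, 5 ones (place-value notation) → 4×100 + 9×10 + 5 = 495 (decimal)
Convert 0o22445 (octal) → 2×4096 + 2×512 + 4×64 + 4×8 + 5 = 9509 (decimal)
Compute |495 - 9509| = 9014
9014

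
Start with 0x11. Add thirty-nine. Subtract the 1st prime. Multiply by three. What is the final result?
Convert 0x11 (hexadecimal) → 1×16 + 1 = 17 (decimal)
Start: 17
Convert thirty-nine (English words) → 39 (decimal)
17 + 39 = 56
Convert the 1st prime (prime index) → 2 (decimal)
56 - 2 = 54
Convert three (English words) → 3 (decimal)
54 × 3 = 162
162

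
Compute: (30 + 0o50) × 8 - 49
Convert 0o50 (octal) → 5×8 = 40 (decimal)
Expression in decimal: (30 + 40) × 8 - 49
Parentheses first: 30 + 40 = 70
Multiply: 70 × 8 = 560
Subtract: 560 - 49 = 511
511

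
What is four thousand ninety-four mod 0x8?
Convert four thousand ninety-four (English words) → 4×1000 + 94 = 4094 (decimal)
Convert 0x8 (hexadecimal) → 8 (decimal)
Compute 4094 mod 8 = 6
6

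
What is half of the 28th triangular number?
The 28th triangular number = 28×29/2 = 406
Compute 406 ÷ 2 = 203
203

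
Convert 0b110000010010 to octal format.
Convert 0b110000010010 (binary) → 2048 + 1024 + 16 + 2 = 3090 (decimal)
Convert 3090 (decimal) → 3090 = 6×512 + 2×8 + 2 → 0o6022 (octal)
0o6022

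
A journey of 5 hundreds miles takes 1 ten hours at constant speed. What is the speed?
Convert 5 hundreds (place-value notation) → 5×100 = 500 (decimal)
Convert 1 ten (place-value notation) → 1×10 = 10 (decimal)
Compute 500 ÷ 10 = 50
50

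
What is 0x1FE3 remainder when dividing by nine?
Convert 0x1FE3 (hexadecimal) → 1×4096 + 15×256 + 14×16 + 3 = 8163 (decimal)
Convert nine (English words) → 9 (decimal)
Compute 8163 mod 9 = 0
0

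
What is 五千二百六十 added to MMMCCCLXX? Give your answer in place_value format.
Convert 五千二百六十 (Chinese numeral) → 5×1000 + 2×100 + 6×10 = 5260 (decimal)
Convert MMMCCCLXX (Roman numeral) → 1000 + 1000 + 1000 + 100 + 100 + 100 + 50 + 10 + 10 = 3370 (decimal)
Compute 5260 + 3370 = 8630
Convert 8630 (decimal) → 8630 = 8×1000 + 6×100 + 3×10 → 8 thousands, 6 hundreds, 3 tens (place-value notation)
8 thousands, 6 hundreds, 3 tens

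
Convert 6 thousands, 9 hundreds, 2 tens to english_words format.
Convert 6 thousands, 9 hundreds, 2 tens (place-value notation) → 6×1000 + 9×100 + 2×10 = 6920 (decimal)
Convert 6920 (decimal) → 6920 = 6×1000 + 9×100 + 20 → six thousand nine hundred twenty (English words)
six thousand nine hundred twenty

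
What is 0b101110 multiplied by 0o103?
Convert 0b101110 (binary) → 32 + 8 + 4 + 2 = 46 (decimal)
Convert 0o103 (octal) → 1×64 + 3 = 67 (decimal)
Compute 46 × 67 = 3082
3082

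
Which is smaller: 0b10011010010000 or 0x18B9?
Convert 0b10011010010000 (binary) → 8192 + 1024 + 512 + 128 + 16 = 9872 (decimal)
Convert 0x18B9 (hexadecimal) → 1×4096 + 8×256 + 11×16 + 9 = 6329 (decimal)
Compare 9872 vs 6329: smaller = 6329
6329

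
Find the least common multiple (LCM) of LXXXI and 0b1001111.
Convert LXXXI (Roman numeral) → 50 + 10 + 10 + 10 + 1 = 81 (decimal)
Convert 0b1001111 (binary) → 64 + 8 + 4 + 2 + 1 = 79 (decimal)
Compute lcm(81, 79) = 6399
6399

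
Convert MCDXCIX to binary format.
Convert MCDXCIX (Roman numeral) → 1000 + 400 + 90 + 9 = 1499 (decimal)
Convert 1499 (decimal) → 1499 = 1024 + 256 + 128 + 64 + 16 + 8 + 2 + 1 → 0b10111011011 (binary)
0b10111011011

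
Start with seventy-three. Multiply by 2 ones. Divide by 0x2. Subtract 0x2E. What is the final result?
Convert seventy-three (English words) → 73 (decimal)
Start: 73
Convert 2 ones (place-value notation) → 2 (decimal)
73 × 2 = 146
Convert 0x2 (hexadecimal) → 2 (decimal)
146 ÷ 2 = 73
Convert 0x2E (hexadecimal) → 2×16 + 14 = 46 (decimal)
73 - 46 = 27
27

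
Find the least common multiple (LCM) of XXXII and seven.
Convert XXXII (Roman numeral) → 10 + 10 + 10 + 1 + 1 = 32 (decimal)
Convert seven (English words) → 7 (decimal)
Compute lcm(32, 7) = 224
224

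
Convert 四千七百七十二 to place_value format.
Convert 四千七百七十二 (Chinese numeral) → 4×1000 + 7×100 + 7×10 + 2 = 4772 (decimal)
Convert 4772 (decimal) → 4772 = 4×1000 + 7×100 + 7×10 + 2 → 4 thousands, 7 hundreds, 7 tens, 2 ones (place-value notation)
4 thousands, 7 hundreds, 7 tens, 2 ones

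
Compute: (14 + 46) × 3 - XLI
Convert XLI (Roman numeral) → 40 + 1 = 41 (decimal)
Expression in decimal: (14 + 46) × 3 - 41
Parentheses first: 14 + 46 = 60
Multiply: 60 × 3 = 180
Subtract: 180 - 41 = 139
139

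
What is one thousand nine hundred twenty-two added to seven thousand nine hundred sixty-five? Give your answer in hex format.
Convert one thousand nine hundred twenty-two (English words) → 1×1000 + 9×100 + 22 = 1922 (decimal)
Convert seven thousand nine hundred sixty-five (English words) → 7×1000 + 9×100 + 65 = 7965 (decimal)
Compute 1922 + 7965 = 9887
Convert 9887 (decimal) → 9887 = 2×4096 + 6×256 + 9×16 + 15 → 0x269F (hexadecimal)
0x269F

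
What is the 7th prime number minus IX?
The 7th prime number = 17
Convert IX (Roman numeral) → 9 (decimal)
Compute 17 - 9 = 8
8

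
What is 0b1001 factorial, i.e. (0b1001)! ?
Convert 0b1001 (binary) → 8 + 1 = 9 (decimal)
Compute 9! = 362880
362880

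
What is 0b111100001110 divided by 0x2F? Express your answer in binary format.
Convert 0b111100001110 (binary) → 2048 + 1024 + 512 + 256 + 8 + 4 + 2 = 3854 (decimal)
Convert 0x2F (hexadecimal) → 2×16 + 15 = 47 (decimal)
Compute 3854 ÷ 47 = 82
Convert 82 (decimal) → 82 = 64 + 16 + 2 → 0b1010010 (binary)
0b1010010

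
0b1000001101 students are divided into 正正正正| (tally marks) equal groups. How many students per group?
Convert 0b1000001101 (binary) → 512 + 8 + 4 + 1 = 525 (decimal)
Convert 正正正正| (tally marks) → 5 + 5 + 5 + 5 + 1 = 21 (decimal)
Compute 525 ÷ 21 = 25
25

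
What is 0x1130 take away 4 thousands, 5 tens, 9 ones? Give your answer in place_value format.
Convert 0x1130 (hexadecimal) → 1×4096 + 1×256 + 3×16 = 4400 (decimal)
Convert 4 thousands, 5 tens, 9 ones (place-value notation) → 4×1000 + 5×10 + 9 = 4059 (decimal)
Compute 4400 - 4059 = 341
Convert 341 (decimal) → 341 = 3×100 + 4×10 + 1 → 3 hundreds, 4 tens, 1 one (place-value notation)
3 hundreds, 4 tens, 1 one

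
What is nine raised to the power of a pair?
Convert nine (English words) → 9 (decimal)
Convert a pair (colloquial) → 2 (decimal)
Compute 9 ^ 2 = 81
81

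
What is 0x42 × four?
Convert 0x42 (hexadecimal) → 4×16 + 2 = 66 (decimal)
Convert four (English words) → 4 (decimal)
Compute 66 × 4 = 264
264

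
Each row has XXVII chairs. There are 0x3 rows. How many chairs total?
Convert XXVII (Roman numeral) → 10 + 10 + 5 + 1 + 1 = 27 (decimal)
Convert 0x3 (hexadecimal) → 3 (decimal)
Compute 27 × 3 = 81
81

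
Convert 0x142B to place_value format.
Convert 0x142B (hexadecimal) → 1×4096 + 4×256 + 2×16 + 11 = 5163 (decimal)
Convert 5163 (decimal) → 5163 = 5×1000 + 1×100 + 6×10 + 3 → 5 thousands, 1 hundred, 6 tens, 3 ones (place-value notation)
5 thousands, 1 hundred, 6 tens, 3 ones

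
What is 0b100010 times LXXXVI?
Convert 0b100010 (binary) → 32 + 2 = 34 (decimal)
Convert LXXXVI (Roman numeral) → 50 + 10 + 10 + 10 + 5 + 1 = 86 (decimal)
Compute 34 × 86 = 2924
2924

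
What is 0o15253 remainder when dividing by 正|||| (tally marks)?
Convert 0o15253 (octal) → 1×4096 + 5×512 + 2×64 + 5×8 + 3 = 6827 (decimal)
Convert 正|||| (tally marks) → 5 + 4 = 9 (decimal)
Compute 6827 mod 9 = 5
5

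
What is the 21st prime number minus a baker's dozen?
The 21st prime number = 73
Convert a baker's dozen (colloquial) → 13 (decimal)
Compute 73 - 13 = 60
60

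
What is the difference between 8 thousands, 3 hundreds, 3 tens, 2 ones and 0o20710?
Convert 8 thousands, 3 hundreds, 3 tens, 2 ones (place-value notation) → 8×1000 + 3×100 + 3×10 + 2 = 8332 (decimal)
Convert 0o20710 (octal) → 2×4096 + 7×64 + 1×8 = 8648 (decimal)
Difference: |8332 - 8648| = 316
316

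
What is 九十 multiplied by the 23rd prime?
Convert 九十 (Chinese numeral) → 9×10 = 90 (decimal)
Convert the 23rd prime (prime index) → 83 (decimal)
Compute 90 × 83 = 7470
7470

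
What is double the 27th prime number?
The 27th prime number = 103
Compute 103 × 2 = 206
206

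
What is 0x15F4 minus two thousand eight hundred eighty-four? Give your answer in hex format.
Convert 0x15F4 (hexadecimal) → 1×4096 + 5×256 + 15×16 + 4 = 5620 (decimal)
Convert two thousand eight hundred eighty-four (English words) → 2×1000 + 8×100 + 84 = 2884 (decimal)
Compute 5620 - 2884 = 2736
Convert 2736 (decimal) → 2736 = 10×256 + 11×16 → 0xAB0 (hexadecimal)
0xAB0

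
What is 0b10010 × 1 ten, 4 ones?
Convert 0b10010 (binary) → 16 + 2 = 18 (decimal)
Convert 1 ten, 4 ones (place-value notation) → 1×10 + 4 = 14 (decimal)
Compute 18 × 14 = 252
252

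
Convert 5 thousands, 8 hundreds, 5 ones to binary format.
Convert 5 thousands, 8 hundreds, 5 ones (place-value notation) → 5×1000 + 8×100 + 5 = 5805 (decimal)
Convert 5805 (decimal) → 5805 = 4096 + 1024 + 512 + 128 + 32 + 8 + 4 + 1 → 0b1011010101101 (binary)
0b1011010101101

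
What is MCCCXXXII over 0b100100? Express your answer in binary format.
Convert MCCCXXXII (Roman numeral) → 1000 + 100 + 100 + 100 + 10 + 10 + 10 + 1 + 1 = 1332 (decimal)
Convert 0b100100 (binary) → 32 + 4 = 36 (decimal)
Compute 1332 ÷ 36 = 37
Convert 37 (decimal) → 37 = 32 + 4 + 1 → 0b100101 (binary)
0b100101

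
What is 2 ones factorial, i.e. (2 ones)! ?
Convert 2 ones (place-value notation) → 2 (decimal)
Compute 2! = 2
2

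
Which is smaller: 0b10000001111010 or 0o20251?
Convert 0b10000001111010 (binary) → 8192 + 64 + 32 + 16 + 8 + 2 = 8314 (decimal)
Convert 0o20251 (octal) → 2×4096 + 2×64 + 5×8 + 1 = 8361 (decimal)
Compare 8314 vs 8361: smaller = 8314
8314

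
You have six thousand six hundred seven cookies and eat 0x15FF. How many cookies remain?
Convert six thousand six hundred seven (English words) → 6×1000 + 6×100 + 7 = 6607 (decimal)
Convert 0x15FF (hexadecimal) → 1×4096 + 5×256 + 15×16 + 15 = 5631 (decimal)
Compute 6607 - 5631 = 976
976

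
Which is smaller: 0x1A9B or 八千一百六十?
Convert 0x1A9B (hexadecimal) → 1×4096 + 10×256 + 9×16 + 11 = 6811 (decimal)
Convert 八千一百六十 (Chinese numeral) → 8×1000 + 1×100 + 6×10 = 8160 (decimal)
Compare 6811 vs 8160: smaller = 6811
6811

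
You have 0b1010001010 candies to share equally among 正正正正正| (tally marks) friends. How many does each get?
Convert 0b1010001010 (binary) → 512 + 128 + 8 + 2 = 650 (decimal)
Convert 正正正正正| (tally marks) → 5 + 5 + 5 + 5 + 5 + 1 = 26 (decimal)
Compute 650 ÷ 26 = 25
25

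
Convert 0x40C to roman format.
Convert 0x40C (hexadecimal) → 4×256 + 12 = 1036 (decimal)
Convert 1036 (decimal) → 1036 = 1000 + 10 + 10 + 10 + 5 + 1 → MXXXVI (Roman numeral)
MXXXVI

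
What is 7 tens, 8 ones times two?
Convert 7 tens, 8 ones (place-value notation) → 7×10 + 8 = 78 (decimal)
Convert two (English words) → 2 (decimal)
Compute 78 × 2 = 156
156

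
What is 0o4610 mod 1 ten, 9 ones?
Convert 0o4610 (octal) → 4×512 + 6×64 + 1×8 = 2440 (decimal)
Convert 1 ten, 9 ones (place-value notation) → 1×10 + 9 = 19 (decimal)
Compute 2440 mod 19 = 8
8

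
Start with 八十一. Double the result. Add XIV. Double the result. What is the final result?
Convert 八十一 (Chinese numeral) → 8×10 + 1 = 81 (decimal)
Start: 81
81 × 2 = 162
Convert XIV (Roman numeral) → 10 + 4 = 14 (decimal)
162 + 14 = 176
176 × 2 = 352
352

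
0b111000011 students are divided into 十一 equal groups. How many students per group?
Convert 0b111000011 (binary) → 256 + 128 + 64 + 2 + 1 = 451 (decimal)
Convert 十一 (Chinese numeral) → 1×10 + 1 = 11 (decimal)
Compute 451 ÷ 11 = 41
41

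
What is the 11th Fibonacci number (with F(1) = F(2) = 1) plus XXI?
The 11th Fibonacci number (with F(1) = F(2) = 1): 1, 1, 2, 3, 5, 8, 13, 21, 34, 55, 89 → 89
Convert XXI (Roman numeral) → 10 + 10 + 1 = 21 (decimal)
Compute 89 + 21 = 110
110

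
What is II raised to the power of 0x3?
Convert II (Roman numeral) → 1 + 1 = 2 (decimal)
Convert 0x3 (hexadecimal) → 3 (decimal)
Compute 2 ^ 3 = 8
8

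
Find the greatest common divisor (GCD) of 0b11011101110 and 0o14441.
Convert 0b11011101110 (binary) → 1024 + 512 + 128 + 64 + 32 + 8 + 4 + 2 = 1774 (decimal)
Convert 0o14441 (octal) → 1×4096 + 4×512 + 4×64 + 4×8 + 1 = 6433 (decimal)
Compute gcd(1774, 6433) = 1
1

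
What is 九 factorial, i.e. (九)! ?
Convert 九 (Chinese numeral) → 9 (decimal)
Compute 9! = 362880
362880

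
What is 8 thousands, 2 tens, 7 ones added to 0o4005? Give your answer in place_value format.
Convert 8 thousands, 2 tens, 7 ones (place-value notation) → 8×1000 + 2×10 + 7 = 8027 (decimal)
Convert 0o4005 (octal) → 4×512 + 5 = 2053 (decimal)
Compute 8027 + 2053 = 10080
Convert 10080 (decimal) → 10080 = 10×1000 + 8×10 → 10 thousands, 8 tens (place-value notation)
10 thousands, 8 tens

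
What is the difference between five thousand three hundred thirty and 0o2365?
Convert five thousand three hundred thirty (English words) → 5×1000 + 3×100 + 30 = 5330 (decimal)
Convert 0o2365 (octal) → 2×512 + 3×64 + 6×8 + 5 = 1269 (decimal)
Difference: |5330 - 1269| = 4061
4061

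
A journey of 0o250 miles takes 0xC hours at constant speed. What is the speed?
Convert 0o250 (octal) → 2×64 + 5×8 = 168 (decimal)
Convert 0xC (hexadecimal) → 12 (decimal)
Compute 168 ÷ 12 = 14
14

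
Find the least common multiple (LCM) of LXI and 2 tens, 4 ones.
Convert LXI (Roman numeral) → 50 + 10 + 1 = 61 (decimal)
Convert 2 tens, 4 ones (place-value notation) → 2×10 + 4 = 24 (decimal)
Compute lcm(61, 24) = 1464
1464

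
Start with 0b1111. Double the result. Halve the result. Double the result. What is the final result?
Convert 0b1111 (binary) → 8 + 4 + 2 + 1 = 15 (decimal)
Start: 15
15 × 2 = 30
30 ÷ 2 = 15
15 × 2 = 30
30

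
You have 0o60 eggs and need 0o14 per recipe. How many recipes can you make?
Convert 0o60 (octal) → 6×8 = 48 (decimal)
Convert 0o14 (octal) → 1×8 + 4 = 12 (decimal)
Compute 48 ÷ 12 = 4
4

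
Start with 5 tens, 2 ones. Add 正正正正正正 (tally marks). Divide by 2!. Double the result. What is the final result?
Convert 5 tens, 2 ones (place-value notation) → 5×10 + 2 = 52 (decimal)
Start: 52
Convert 正正正正正正 (tally marks) → 5 + 5 + 5 + 5 + 5 + 5 = 30 (decimal)
52 + 30 = 82
Convert 2! (factorial) → 2 (decimal)
82 ÷ 2 = 41
41 × 2 = 82
82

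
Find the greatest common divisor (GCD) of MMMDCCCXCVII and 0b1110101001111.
Convert MMMDCCCXCVII (Roman numeral) → 1000 + 1000 + 1000 + 500 + 100 + 100 + 100 + 90 + 5 + 1 + 1 = 3897 (decimal)
Convert 0b1110101001111 (binary) → 4096 + 2048 + 1024 + 256 + 64 + 8 + 4 + 2 + 1 = 7503 (decimal)
Compute gcd(3897, 7503) = 3
3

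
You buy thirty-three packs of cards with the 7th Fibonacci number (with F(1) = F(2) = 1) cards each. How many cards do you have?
Convert the 7th Fibonacci number (with F(1) = F(2) = 1) (Fibonacci index) → 1, 1, 2, 3, 5, 8, 13 → 13 (decimal)
Convert thirty-three (English words) → 33 (decimal)
Compute 13 × 33 = 429
429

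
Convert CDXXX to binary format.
Convert CDXXX (Roman numeral) → 400 + 10 + 10 + 10 = 430 (decimal)
Convert 430 (decimal) → 430 = 256 + 128 + 32 + 8 + 4 + 2 → 0b110101110 (binary)
0b110101110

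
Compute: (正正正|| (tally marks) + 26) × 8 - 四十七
Convert 正正正|| (tally marks) → 5 + 5 + 5 + 2 = 17 (decimal)
Convert 四十七 (Chinese numeral) → 4×10 + 7 = 47 (decimal)
Expression in decimal: (17 + 26) × 8 - 47
Parentheses first: 17 + 26 = 43
Multiply: 43 × 8 = 344
Subtract: 344 - 47 = 297
297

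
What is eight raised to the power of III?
Convert eight (English words) → 8 (decimal)
Convert III (Roman numeral) → 1 + 1 + 1 = 3 (decimal)
Compute 8 ^ 3 = 512
512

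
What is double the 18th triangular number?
The 18th triangular number = 18×19/2 = 171
Compute 171 × 2 = 342
342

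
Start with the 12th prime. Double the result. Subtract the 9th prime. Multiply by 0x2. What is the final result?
Convert the 12th prime (prime index) → 37 (decimal)
Start: 37
37 × 2 = 74
Convert the 9th prime (prime index) → 23 (decimal)
74 - 23 = 51
Convert 0x2 (hexadecimal) → 2 (decimal)
51 × 2 = 102
102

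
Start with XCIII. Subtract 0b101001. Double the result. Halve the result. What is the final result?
Convert XCIII (Roman numeral) → 90 + 1 + 1 + 1 = 93 (decimal)
Start: 93
Convert 0b101001 (binary) → 32 + 8 + 1 = 41 (decimal)
93 - 41 = 52
52 × 2 = 104
104 ÷ 2 = 52
52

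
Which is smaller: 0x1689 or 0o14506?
Convert 0x1689 (hexadecimal) → 1×4096 + 6×256 + 8×16 + 9 = 5769 (decimal)
Convert 0o14506 (octal) → 1×4096 + 4×512 + 5×64 + 6 = 6470 (decimal)
Compare 5769 vs 6470: smaller = 5769
5769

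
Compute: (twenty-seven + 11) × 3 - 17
Convert twenty-seven (English words) → 27 (decimal)
Expression in decimal: (27 + 11) × 3 - 17
Parentheses first: 27 + 11 = 38
Multiply: 38 × 3 = 114
Subtract: 114 - 17 = 97
97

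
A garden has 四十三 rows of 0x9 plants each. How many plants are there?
Convert 0x9 (hexadecimal) → 9 (decimal)
Convert 四十三 (Chinese numeral) → 4×10 + 3 = 43 (decimal)
Compute 9 × 43 = 387
387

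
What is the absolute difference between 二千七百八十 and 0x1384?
Convert 二千七百八十 (Chinese numeral) → 2×1000 + 7×100 + 8×10 = 2780 (decimal)
Convert 0x1384 (hexadecimal) → 1×4096 + 3×256 + 8×16 + 4 = 4996 (decimal)
Compute |2780 - 4996| = 2216
2216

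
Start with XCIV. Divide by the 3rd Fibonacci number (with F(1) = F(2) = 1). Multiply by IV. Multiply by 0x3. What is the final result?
Convert XCIV (Roman numeral) → 90 + 4 = 94 (decimal)
Start: 94
Convert the 3rd Fibonacci number (with F(1) = F(2) = 1) (Fibonacci index) → 1, 1, 2 → 2 (decimal)
94 ÷ 2 = 47
Convert IV (Roman numeral) → 4 (decimal)
47 × 4 = 188
Convert 0x3 (hexadecimal) → 3 (decimal)
188 × 3 = 564
564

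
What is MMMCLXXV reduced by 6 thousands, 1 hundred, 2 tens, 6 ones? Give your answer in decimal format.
Convert MMMCLXXV (Roman numeral) → 1000 + 1000 + 1000 + 100 + 50 + 10 + 10 + 5 = 3175 (decimal)
Convert 6 thousands, 1 hundred, 2 tens, 6 ones (place-value notation) → 6×1000 + 1×100 + 2×10 + 6 = 6126 (decimal)
Compute 3175 - 6126 = -2951
-2951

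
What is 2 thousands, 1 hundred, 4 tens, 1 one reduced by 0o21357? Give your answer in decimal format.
Convert 2 thousands, 1 hundred, 4 tens, 1 one (place-value notation) → 2×1000 + 1×100 + 4×10 + 1 = 2141 (decimal)
Convert 0o21357 (octal) → 2×4096 + 1×512 + 3×64 + 5×8 + 7 = 8943 (decimal)
Compute 2141 - 8943 = -6802
-6802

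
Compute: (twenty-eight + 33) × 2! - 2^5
Convert twenty-eight (English words) → 28 (decimal)
Convert 2! (factorial) → 2 (decimal)
Convert 2^5 (power) → 32 (decimal)
Expression in decimal: (28 + 33) × 2 - 32
Parentheses first: 28 + 33 = 61
Multiply: 61 × 2 = 122
Subtract: 122 - 32 = 90
90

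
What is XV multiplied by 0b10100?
Convert XV (Roman numeral) → 10 + 5 = 15 (decimal)
Convert 0b10100 (binary) → 16 + 4 = 20 (decimal)
Compute 15 × 20 = 300
300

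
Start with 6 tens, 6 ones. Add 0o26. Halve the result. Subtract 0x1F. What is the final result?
Convert 6 tens, 6 ones (place-value notation) → 6×10 + 6 = 66 (decimal)
Start: 66
Convert 0o26 (octal) → 2×8 + 6 = 22 (decimal)
66 + 22 = 88
88 ÷ 2 = 44
Convert 0x1F (hexadecimal) → 1×16 + 15 = 31 (decimal)
44 - 31 = 13
13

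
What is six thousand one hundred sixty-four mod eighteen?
Convert six thousand one hundred sixty-four (English words) → 6×1000 + 1×100 + 64 = 6164 (decimal)
Convert eighteen (English words) → 18 (decimal)
Compute 6164 mod 18 = 8
8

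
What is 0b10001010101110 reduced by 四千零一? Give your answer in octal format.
Convert 0b10001010101110 (binary) → 8192 + 512 + 128 + 32 + 8 + 4 + 2 = 8878 (decimal)
Convert 四千零一 (Chinese numeral) → 4×1000 + 1 = 4001 (decimal)
Compute 8878 - 4001 = 4877
Convert 4877 (decimal) → 4877 = 1×4096 + 1×512 + 4×64 + 1×8 + 5 → 0o11415 (octal)
0o11415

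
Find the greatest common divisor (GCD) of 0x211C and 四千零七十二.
Convert 0x211C (hexadecimal) → 2×4096 + 1×256 + 1×16 + 12 = 8476 (decimal)
Convert 四千零七十二 (Chinese numeral) → 4×1000 + 7×10 + 2 = 4072 (decimal)
Compute gcd(8476, 4072) = 4
4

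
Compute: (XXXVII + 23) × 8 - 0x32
Convert XXXVII (Roman numeral) → 10 + 10 + 10 + 5 + 1 + 1 = 37 (decimal)
Convert 0x32 (hexadecimal) → 3×16 + 2 = 50 (decimal)
Expression in decimal: (37 + 23) × 8 - 50
Parentheses first: 37 + 23 = 60
Multiply: 60 × 8 = 480
Subtract: 480 - 50 = 430
430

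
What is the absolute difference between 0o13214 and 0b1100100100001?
Convert 0o13214 (octal) → 1×4096 + 3×512 + 2×64 + 1×8 + 4 = 5772 (decimal)
Convert 0b1100100100001 (binary) → 4096 + 2048 + 256 + 32 + 1 = 6433 (decimal)
Compute |5772 - 6433| = 661
661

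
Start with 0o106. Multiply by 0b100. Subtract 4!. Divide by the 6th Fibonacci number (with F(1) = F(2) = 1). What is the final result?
Convert 0o106 (octal) → 1×64 + 6 = 70 (decimal)
Start: 70
Convert 0b100 (binary) → 4 (decimal)
70 × 4 = 280
Convert 4! (factorial) → 24 (decimal)
280 - 24 = 256
Convert the 6th Fibonacci number (with F(1) = F(2) = 1) (Fibonacci index) → 1, 1, 2, 3, 5, 8 → 8 (decimal)
256 ÷ 8 = 32
32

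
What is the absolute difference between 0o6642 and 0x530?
Convert 0o6642 (octal) → 6×512 + 6×64 + 4×8 + 2 = 3490 (decimal)
Convert 0x530 (hexadecimal) → 5×256 + 3×16 = 1328 (decimal)
Compute |3490 - 1328| = 2162
2162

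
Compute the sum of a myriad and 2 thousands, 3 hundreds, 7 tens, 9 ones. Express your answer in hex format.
Convert a myriad (colloquial) → 10000 (decimal)
Convert 2 thousands, 3 hundreds, 7 tens, 9 ones (place-value notation) → 2×1000 + 3×100 + 7×10 + 9 = 2379 (decimal)
Compute 10000 + 2379 = 12379
Convert 12379 (decimal) → 12379 = 3×4096 + 5×16 + 11 → 0x305B (hexadecimal)
0x305B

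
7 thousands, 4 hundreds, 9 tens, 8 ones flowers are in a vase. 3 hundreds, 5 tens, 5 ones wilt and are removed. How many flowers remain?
Convert 7 thousands, 4 hundreds, 9 tens, 8 ones (place-value notation) → 7×1000 + 4×100 + 9×10 + 8 = 7498 (decimal)
Convert 3 hundreds, 5 tens, 5 ones (place-value notation) → 3×100 + 5×10 + 5 = 355 (decimal)
Compute 7498 - 355 = 7143
7143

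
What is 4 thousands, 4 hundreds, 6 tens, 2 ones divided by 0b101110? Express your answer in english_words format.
Convert 4 thousands, 4 hundreds, 6 tens, 2 ones (place-value notation) → 4×1000 + 4×100 + 6×10 + 2 = 4462 (decimal)
Convert 0b101110 (binary) → 32 + 8 + 4 + 2 = 46 (decimal)
Compute 4462 ÷ 46 = 97
Convert 97 (decimal) → ninety-seven (English words)
ninety-seven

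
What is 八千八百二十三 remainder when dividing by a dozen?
Convert 八千八百二十三 (Chinese numeral) → 8×1000 + 8×100 + 2×10 + 3 = 8823 (decimal)
Convert a dozen (colloquial) → 12 (decimal)
Compute 8823 mod 12 = 3
3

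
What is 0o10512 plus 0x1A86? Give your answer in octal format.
Convert 0o10512 (octal) → 1×4096 + 5×64 + 1×8 + 2 = 4426 (decimal)
Convert 0x1A86 (hexadecimal) → 1×4096 + 10×256 + 8×16 + 6 = 6790 (decimal)
Compute 4426 + 6790 = 11216
Convert 11216 (decimal) → 11216 = 2×4096 + 5×512 + 7×64 + 2×8 → 0o25720 (octal)
0o25720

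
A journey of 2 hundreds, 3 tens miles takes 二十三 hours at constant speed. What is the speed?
Convert 2 hundreds, 3 tens (place-value notation) → 2×100 + 3×10 = 230 (decimal)
Convert 二十三 (Chinese numeral) → 2×10 + 3 = 23 (decimal)
Compute 230 ÷ 23 = 10
10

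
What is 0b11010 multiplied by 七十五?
Convert 0b11010 (binary) → 16 + 8 + 2 = 26 (decimal)
Convert 七十五 (Chinese numeral) → 7×10 + 5 = 75 (decimal)
Compute 26 × 75 = 1950
1950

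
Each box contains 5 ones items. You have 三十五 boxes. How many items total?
Convert 5 ones (place-value notation) → 5 (decimal)
Convert 三十五 (Chinese numeral) → 3×10 + 5 = 35 (decimal)
Compute 5 × 35 = 175
175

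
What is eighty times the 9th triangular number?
Convert eighty (English words) → 80 (decimal)
Convert the 9th triangular number (triangular index) → 9×10/2 = 45 (decimal)
Compute 80 × 45 = 3600
3600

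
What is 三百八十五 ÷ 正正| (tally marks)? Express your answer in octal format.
Convert 三百八十五 (Chinese numeral) → 3×100 + 8×10 + 5 = 385 (decimal)
Convert 正正| (tally marks) → 5 + 5 + 1 = 11 (decimal)
Compute 385 ÷ 11 = 35
Convert 35 (decimal) → 35 = 4×8 + 3 → 0o43 (octal)
0o43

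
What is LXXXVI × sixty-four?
Convert LXXXVI (Roman numeral) → 50 + 10 + 10 + 10 + 5 + 1 = 86 (decimal)
Convert sixty-four (English words) → 64 (decimal)
Compute 86 × 64 = 5504
5504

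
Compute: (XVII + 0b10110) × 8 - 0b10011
Convert XVII (Roman numeral) → 10 + 5 + 1 + 1 = 17 (decimal)
Convert 0b10110 (binary) → 16 + 4 + 2 = 22 (decimal)
Convert 0b10011 (binary) → 16 + 2 + 1 = 19 (decimal)
Expression in decimal: (17 + 22) × 8 - 19
Parentheses first: 17 + 22 = 39
Multiply: 39 × 8 = 312
Subtract: 312 - 19 = 293
293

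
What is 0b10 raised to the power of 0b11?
Convert 0b10 (binary) → 2 (decimal)
Convert 0b11 (binary) → 2 + 1 = 3 (decimal)
Compute 2 ^ 3 = 8
8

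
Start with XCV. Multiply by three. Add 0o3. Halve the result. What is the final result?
Convert XCV (Roman numeral) → 90 + 5 = 95 (decimal)
Start: 95
Convert three (English words) → 3 (decimal)
95 × 3 = 285
Convert 0o3 (octal) → 3 (decimal)
285 + 3 = 288
288 ÷ 2 = 144
144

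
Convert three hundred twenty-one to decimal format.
Convert three hundred twenty-one (English words) → 3×100 + 21 = 321 (decimal)
321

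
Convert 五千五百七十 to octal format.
Convert 五千五百七十 (Chinese numeral) → 5×1000 + 5×100 + 7×10 = 5570 (decimal)
Convert 5570 (decimal) → 5570 = 1×4096 + 2×512 + 7×64 + 2 → 0o12702 (octal)
0o12702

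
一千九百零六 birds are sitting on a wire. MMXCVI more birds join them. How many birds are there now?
Convert 一千九百零六 (Chinese numeral) → 1×1000 + 9×100 + 6 = 1906 (decimal)
Convert MMXCVI (Roman numeral) → 1000 + 1000 + 90 + 5 + 1 = 2096 (decimal)
Compute 1906 + 2096 = 4002
4002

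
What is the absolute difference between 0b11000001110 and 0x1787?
Convert 0b11000001110 (binary) → 1024 + 512 + 8 + 4 + 2 = 1550 (decimal)
Convert 0x1787 (hexadecimal) → 1×4096 + 7×256 + 8×16 + 7 = 6023 (decimal)
Compute |1550 - 6023| = 4473
4473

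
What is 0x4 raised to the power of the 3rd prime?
Convert 0x4 (hexadecimal) → 4 (decimal)
Convert the 3rd prime (prime index) → 5 (decimal)
Compute 4 ^ 5 = 1024
1024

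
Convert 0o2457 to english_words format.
Convert 0o2457 (octal) → 2×512 + 4×64 + 5×8 + 7 = 1327 (decimal)
Convert 1327 (decimal) → 1327 = 1×1000 + 3×100 + 27 → one thousand three hundred twenty-seven (English words)
one thousand three hundred twenty-seven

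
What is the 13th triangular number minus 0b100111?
The 13th triangular number = 13×14/2 = 91
Convert 0b100111 (binary) → 32 + 4 + 2 + 1 = 39 (decimal)
Compute 91 - 39 = 52
52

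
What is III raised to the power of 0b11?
Convert III (Roman numeral) → 1 + 1 + 1 = 3 (decimal)
Convert 0b11 (binary) → 2 + 1 = 3 (decimal)
Compute 3 ^ 3 = 27
27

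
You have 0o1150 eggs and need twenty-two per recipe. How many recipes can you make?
Convert 0o1150 (octal) → 1×512 + 1×64 + 5×8 = 616 (decimal)
Convert twenty-two (English words) → 22 (decimal)
Compute 616 ÷ 22 = 28
28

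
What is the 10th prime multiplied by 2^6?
Convert the 10th prime (prime index) → 29 (decimal)
Convert 2^6 (power) → 64 (decimal)
Compute 29 × 64 = 1856
1856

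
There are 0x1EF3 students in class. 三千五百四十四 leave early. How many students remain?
Convert 0x1EF3 (hexadecimal) → 1×4096 + 14×256 + 15×16 + 3 = 7923 (decimal)
Convert 三千五百四十四 (Chinese numeral) → 3×1000 + 5×100 + 4×10 + 4 = 3544 (decimal)
Compute 7923 - 3544 = 4379
4379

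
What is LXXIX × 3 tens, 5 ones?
Convert LXXIX (Roman numeral) → 50 + 10 + 10 + 9 = 79 (decimal)
Convert 3 tens, 5 ones (place-value notation) → 3×10 + 5 = 35 (decimal)
Compute 79 × 35 = 2765
2765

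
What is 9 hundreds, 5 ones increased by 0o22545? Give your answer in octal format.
Convert 9 hundreds, 5 ones (place-value notation) → 9×100 + 5 = 905 (decimal)
Convert 0o22545 (octal) → 2×4096 + 2×512 + 5×64 + 4×8 + 5 = 9573 (decimal)
Compute 905 + 9573 = 10478
Convert 10478 (decimal) → 10478 = 2×4096 + 4×512 + 3×64 + 5×8 + 6 → 0o24356 (octal)
0o24356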